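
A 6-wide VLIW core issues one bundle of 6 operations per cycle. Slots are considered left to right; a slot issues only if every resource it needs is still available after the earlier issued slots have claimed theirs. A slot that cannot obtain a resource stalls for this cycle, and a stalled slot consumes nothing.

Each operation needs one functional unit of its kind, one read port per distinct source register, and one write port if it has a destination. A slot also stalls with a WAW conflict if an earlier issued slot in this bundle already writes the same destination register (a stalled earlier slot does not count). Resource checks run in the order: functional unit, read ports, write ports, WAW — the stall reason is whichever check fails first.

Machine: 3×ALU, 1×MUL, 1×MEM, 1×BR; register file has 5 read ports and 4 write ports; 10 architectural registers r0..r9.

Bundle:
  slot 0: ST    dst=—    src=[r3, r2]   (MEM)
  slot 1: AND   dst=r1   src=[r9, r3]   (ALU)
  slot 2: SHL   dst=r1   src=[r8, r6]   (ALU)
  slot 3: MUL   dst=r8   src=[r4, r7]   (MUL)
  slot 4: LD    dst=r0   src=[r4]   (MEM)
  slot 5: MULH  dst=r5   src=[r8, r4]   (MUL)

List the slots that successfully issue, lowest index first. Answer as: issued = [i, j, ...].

  0. MEM ⇒ go  {3A/1Mu/0Ld/1B | 3r 4w}
  1. ALU→r1 ⇒ go  {2A/1Mu/0Ld/1B | 1r 3w}
  2. ALU→r1 ⇒ no(RD_PORT)  {2A/1Mu/0Ld/1B | 1r 3w}
  3. MUL→r8 ⇒ no(RD_PORT)  {2A/1Mu/0Ld/1B | 1r 3w}
  4. MEM→r0 ⇒ no(FU)  {2A/1Mu/0Ld/1B | 1r 3w}
  5. MUL→r5 ⇒ no(RD_PORT)  {2A/1Mu/0Ld/1B | 1r 3w}

issued = [0, 1]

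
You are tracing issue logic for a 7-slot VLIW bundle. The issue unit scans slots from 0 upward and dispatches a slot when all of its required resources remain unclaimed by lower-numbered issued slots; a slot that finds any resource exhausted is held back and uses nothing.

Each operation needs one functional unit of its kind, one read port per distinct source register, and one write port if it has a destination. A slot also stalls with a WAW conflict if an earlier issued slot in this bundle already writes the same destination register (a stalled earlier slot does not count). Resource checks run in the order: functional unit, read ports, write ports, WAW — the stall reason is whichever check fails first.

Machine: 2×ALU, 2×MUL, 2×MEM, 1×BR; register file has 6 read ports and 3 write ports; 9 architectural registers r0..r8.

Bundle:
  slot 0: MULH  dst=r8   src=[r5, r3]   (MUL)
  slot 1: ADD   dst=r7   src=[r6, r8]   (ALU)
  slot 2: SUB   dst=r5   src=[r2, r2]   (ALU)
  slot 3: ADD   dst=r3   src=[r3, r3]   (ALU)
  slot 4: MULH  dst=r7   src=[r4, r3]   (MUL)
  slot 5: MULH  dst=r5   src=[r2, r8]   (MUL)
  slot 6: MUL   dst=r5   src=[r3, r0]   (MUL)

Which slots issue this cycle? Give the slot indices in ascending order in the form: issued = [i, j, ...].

issued = [0, 1, 2]

#0 MUL src=r5,r3 dispatched  <A:2 Mu:1 Ld:2 B:1 rd:4 wr:2>
#1 ALU src=r6,r8 dispatched  <A:1 Mu:1 Ld:2 B:1 rd:2 wr:1>
#2 ALU src=r2,r2 dispatched  <A:0 Mu:1 Ld:2 B:1 rd:1 wr:0>
#3 ALU src=r3,r3 held:FU  <A:0 Mu:1 Ld:2 B:1 rd:1 wr:0>
#4 MUL src=r4,r3 held:RD_PORT  <A:0 Mu:1 Ld:2 B:1 rd:1 wr:0>
#5 MUL src=r2,r8 held:RD_PORT  <A:0 Mu:1 Ld:2 B:1 rd:1 wr:0>
#6 MUL src=r3,r0 held:RD_PORT  <A:0 Mu:1 Ld:2 B:1 rd:1 wr:0>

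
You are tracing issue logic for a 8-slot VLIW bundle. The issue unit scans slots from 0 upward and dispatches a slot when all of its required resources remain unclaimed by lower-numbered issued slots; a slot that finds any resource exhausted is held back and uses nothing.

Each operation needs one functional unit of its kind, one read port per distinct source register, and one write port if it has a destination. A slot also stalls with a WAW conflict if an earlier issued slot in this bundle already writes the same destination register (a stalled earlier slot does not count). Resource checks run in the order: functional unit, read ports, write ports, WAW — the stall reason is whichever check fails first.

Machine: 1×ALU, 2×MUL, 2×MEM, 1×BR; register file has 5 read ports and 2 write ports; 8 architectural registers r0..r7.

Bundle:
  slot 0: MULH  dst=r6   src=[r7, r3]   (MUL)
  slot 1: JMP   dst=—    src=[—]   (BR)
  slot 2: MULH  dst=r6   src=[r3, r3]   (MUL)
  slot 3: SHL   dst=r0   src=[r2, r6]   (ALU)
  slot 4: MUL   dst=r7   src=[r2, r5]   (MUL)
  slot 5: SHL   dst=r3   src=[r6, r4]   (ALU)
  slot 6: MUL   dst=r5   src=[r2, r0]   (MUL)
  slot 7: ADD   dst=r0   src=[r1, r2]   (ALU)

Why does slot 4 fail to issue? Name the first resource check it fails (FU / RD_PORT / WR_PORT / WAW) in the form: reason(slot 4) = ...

reason(slot 4) = RD_PORT

  0. MUL→r6 ⇒ go  {1A/1Mu/2Ld/1B | 3r 1w}
  1. BR ⇒ go  {1A/1Mu/2Ld/0B | 3r 1w}
  2. MUL→r6 ⇒ no(WAW)  {1A/1Mu/2Ld/0B | 3r 1w}
  3. ALU→r0 ⇒ go  {0A/1Mu/2Ld/0B | 1r 0w}
  4. MUL→r7 ⇒ no(RD_PORT)  {0A/1Mu/2Ld/0B | 1r 0w}
  5. ALU→r3 ⇒ no(FU)  {0A/1Mu/2Ld/0B | 1r 0w}
  6. MUL→r5 ⇒ no(RD_PORT)  {0A/1Mu/2Ld/0B | 1r 0w}
  7. ALU→r0 ⇒ no(FU)  {0A/1Mu/2Ld/0B | 1r 0w}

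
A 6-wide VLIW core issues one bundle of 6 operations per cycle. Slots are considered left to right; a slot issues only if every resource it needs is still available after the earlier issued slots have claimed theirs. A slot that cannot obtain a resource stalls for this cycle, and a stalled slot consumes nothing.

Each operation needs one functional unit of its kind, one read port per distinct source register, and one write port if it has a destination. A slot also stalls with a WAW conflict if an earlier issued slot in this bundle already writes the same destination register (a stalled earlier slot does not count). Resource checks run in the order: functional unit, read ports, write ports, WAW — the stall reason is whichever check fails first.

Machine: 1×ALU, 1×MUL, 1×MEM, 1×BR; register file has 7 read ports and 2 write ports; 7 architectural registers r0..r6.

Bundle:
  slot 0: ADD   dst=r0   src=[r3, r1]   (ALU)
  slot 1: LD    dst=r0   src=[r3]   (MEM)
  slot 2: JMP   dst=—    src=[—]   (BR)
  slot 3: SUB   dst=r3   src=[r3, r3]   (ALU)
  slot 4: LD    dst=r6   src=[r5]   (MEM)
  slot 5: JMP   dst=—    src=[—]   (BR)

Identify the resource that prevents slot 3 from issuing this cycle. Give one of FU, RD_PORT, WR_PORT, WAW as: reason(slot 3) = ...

reason(slot 3) = FU

(0) want 1×ALU +2rd +1wr — yes → AL0|MU1|ME1|BR1|rd5|wr1
(1) want 1×MEM +1rd +1wr — WAW → AL0|MU1|ME1|BR1|rd5|wr1
(2) want 1×BR +0rd +0wr — yes → AL0|MU1|ME1|BR0|rd5|wr1
(3) want 1×ALU +1rd +1wr — FU → AL0|MU1|ME1|BR0|rd5|wr1
(4) want 1×MEM +1rd +1wr — yes → AL0|MU1|ME0|BR0|rd4|wr0
(5) want 1×BR +0rd +0wr — FU → AL0|MU1|ME0|BR0|rd4|wr0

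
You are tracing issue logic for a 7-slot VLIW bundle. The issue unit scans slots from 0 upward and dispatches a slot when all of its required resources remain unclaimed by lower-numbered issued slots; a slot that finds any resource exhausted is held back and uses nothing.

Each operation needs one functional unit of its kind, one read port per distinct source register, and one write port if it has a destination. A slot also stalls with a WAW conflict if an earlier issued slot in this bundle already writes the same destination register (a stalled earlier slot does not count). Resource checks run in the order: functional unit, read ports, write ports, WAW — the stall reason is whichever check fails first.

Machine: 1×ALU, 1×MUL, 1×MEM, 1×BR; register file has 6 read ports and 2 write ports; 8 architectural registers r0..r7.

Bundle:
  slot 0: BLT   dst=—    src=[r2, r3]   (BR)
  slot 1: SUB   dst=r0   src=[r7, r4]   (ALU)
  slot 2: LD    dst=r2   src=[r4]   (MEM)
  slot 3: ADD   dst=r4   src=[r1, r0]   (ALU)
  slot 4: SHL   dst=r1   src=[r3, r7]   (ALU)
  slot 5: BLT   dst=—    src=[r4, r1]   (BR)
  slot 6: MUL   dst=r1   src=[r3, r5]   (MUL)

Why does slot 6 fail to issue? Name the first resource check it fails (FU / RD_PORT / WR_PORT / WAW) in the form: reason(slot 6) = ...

reason(slot 6) = RD_PORT

  0. BR ⇒ go  {1A/1Mu/1Ld/0B | 4r 2w}
  1. ALU→r0 ⇒ go  {0A/1Mu/1Ld/0B | 2r 1w}
  2. MEM→r2 ⇒ go  {0A/1Mu/0Ld/0B | 1r 0w}
  3. ALU→r4 ⇒ no(FU)  {0A/1Mu/0Ld/0B | 1r 0w}
  4. ALU→r1 ⇒ no(FU)  {0A/1Mu/0Ld/0B | 1r 0w}
  5. BR ⇒ no(FU)  {0A/1Mu/0Ld/0B | 1r 0w}
  6. MUL→r1 ⇒ no(RD_PORT)  {0A/1Mu/0Ld/0B | 1r 0w}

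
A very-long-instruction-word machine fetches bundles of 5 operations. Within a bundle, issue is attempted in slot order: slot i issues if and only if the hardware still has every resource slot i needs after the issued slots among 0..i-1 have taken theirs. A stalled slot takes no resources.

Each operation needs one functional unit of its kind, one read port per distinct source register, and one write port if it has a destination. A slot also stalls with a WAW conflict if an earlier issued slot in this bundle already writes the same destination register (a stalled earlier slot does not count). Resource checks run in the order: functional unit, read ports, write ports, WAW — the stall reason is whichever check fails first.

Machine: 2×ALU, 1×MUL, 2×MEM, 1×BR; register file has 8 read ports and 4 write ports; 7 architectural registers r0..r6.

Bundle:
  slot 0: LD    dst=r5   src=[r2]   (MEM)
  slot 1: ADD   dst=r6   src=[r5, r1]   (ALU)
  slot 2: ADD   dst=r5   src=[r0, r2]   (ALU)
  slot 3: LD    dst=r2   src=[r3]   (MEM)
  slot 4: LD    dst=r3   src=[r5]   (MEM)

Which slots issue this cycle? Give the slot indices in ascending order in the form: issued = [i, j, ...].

issued = [0, 1, 3]

  0. MEM→r5 ⇒ go  {2A/1Mu/1Ld/1B | 7r 3w}
  1. ALU→r6 ⇒ go  {1A/1Mu/1Ld/1B | 5r 2w}
  2. ALU→r5 ⇒ no(WAW)  {1A/1Mu/1Ld/1B | 5r 2w}
  3. MEM→r2 ⇒ go  {1A/1Mu/0Ld/1B | 4r 1w}
  4. MEM→r3 ⇒ no(FU)  {1A/1Mu/0Ld/1B | 4r 1w}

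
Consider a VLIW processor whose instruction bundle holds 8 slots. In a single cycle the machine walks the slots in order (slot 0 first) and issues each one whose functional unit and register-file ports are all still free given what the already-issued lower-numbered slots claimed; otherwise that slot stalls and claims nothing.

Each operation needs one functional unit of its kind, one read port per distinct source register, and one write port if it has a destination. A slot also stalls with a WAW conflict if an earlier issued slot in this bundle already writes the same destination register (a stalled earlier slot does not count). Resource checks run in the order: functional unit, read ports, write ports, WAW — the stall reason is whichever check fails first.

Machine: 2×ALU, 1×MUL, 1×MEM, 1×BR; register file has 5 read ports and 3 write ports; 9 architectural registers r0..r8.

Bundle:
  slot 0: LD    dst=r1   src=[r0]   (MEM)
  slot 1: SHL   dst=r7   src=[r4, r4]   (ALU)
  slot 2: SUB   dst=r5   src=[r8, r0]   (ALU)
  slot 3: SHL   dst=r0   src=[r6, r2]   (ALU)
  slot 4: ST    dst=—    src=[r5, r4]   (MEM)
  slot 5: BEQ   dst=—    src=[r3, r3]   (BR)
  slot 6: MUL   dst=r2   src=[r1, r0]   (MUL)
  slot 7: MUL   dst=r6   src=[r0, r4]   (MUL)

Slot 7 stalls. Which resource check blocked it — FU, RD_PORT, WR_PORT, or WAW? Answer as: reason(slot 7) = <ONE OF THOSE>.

#0 MEM src=r0 dispatched  <A:2 Mu:1 Ld:0 B:1 rd:4 wr:2>
#1 ALU src=r4,r4 dispatched  <A:1 Mu:1 Ld:0 B:1 rd:3 wr:1>
#2 ALU src=r8,r0 dispatched  <A:0 Mu:1 Ld:0 B:1 rd:1 wr:0>
#3 ALU src=r6,r2 held:FU  <A:0 Mu:1 Ld:0 B:1 rd:1 wr:0>
#4 MEM src=r5,r4 held:FU  <A:0 Mu:1 Ld:0 B:1 rd:1 wr:0>
#5 BR src=r3,r3 dispatched  <A:0 Mu:1 Ld:0 B:0 rd:0 wr:0>
#6 MUL src=r1,r0 held:RD_PORT  <A:0 Mu:1 Ld:0 B:0 rd:0 wr:0>
#7 MUL src=r0,r4 held:RD_PORT  <A:0 Mu:1 Ld:0 B:0 rd:0 wr:0>

reason(slot 7) = RD_PORT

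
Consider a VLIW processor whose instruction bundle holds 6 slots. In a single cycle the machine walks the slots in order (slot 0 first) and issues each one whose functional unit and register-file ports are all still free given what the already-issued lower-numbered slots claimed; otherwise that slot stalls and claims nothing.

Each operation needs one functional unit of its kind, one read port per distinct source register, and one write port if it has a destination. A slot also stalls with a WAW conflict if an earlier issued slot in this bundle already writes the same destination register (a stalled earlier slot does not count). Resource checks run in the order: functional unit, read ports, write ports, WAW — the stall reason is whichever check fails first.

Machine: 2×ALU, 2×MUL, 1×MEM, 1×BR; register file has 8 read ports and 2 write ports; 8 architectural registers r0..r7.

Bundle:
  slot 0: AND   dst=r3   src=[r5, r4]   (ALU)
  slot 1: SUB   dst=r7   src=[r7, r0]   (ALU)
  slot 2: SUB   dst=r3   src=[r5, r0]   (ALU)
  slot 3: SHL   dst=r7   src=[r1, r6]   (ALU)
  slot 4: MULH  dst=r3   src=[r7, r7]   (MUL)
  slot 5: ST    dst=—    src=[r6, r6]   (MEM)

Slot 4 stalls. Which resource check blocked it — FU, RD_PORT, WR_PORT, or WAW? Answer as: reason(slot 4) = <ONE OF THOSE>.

#0 ALU src=r5,r4 dispatched  <A:1 Mu:2 Ld:1 B:1 rd:6 wr:1>
#1 ALU src=r7,r0 dispatched  <A:0 Mu:2 Ld:1 B:1 rd:4 wr:0>
#2 ALU src=r5,r0 held:FU  <A:0 Mu:2 Ld:1 B:1 rd:4 wr:0>
#3 ALU src=r1,r6 held:FU  <A:0 Mu:2 Ld:1 B:1 rd:4 wr:0>
#4 MUL src=r7,r7 held:WR_PORT  <A:0 Mu:2 Ld:1 B:1 rd:4 wr:0>
#5 MEM src=r6,r6 dispatched  <A:0 Mu:2 Ld:0 B:1 rd:3 wr:0>

reason(slot 4) = WR_PORT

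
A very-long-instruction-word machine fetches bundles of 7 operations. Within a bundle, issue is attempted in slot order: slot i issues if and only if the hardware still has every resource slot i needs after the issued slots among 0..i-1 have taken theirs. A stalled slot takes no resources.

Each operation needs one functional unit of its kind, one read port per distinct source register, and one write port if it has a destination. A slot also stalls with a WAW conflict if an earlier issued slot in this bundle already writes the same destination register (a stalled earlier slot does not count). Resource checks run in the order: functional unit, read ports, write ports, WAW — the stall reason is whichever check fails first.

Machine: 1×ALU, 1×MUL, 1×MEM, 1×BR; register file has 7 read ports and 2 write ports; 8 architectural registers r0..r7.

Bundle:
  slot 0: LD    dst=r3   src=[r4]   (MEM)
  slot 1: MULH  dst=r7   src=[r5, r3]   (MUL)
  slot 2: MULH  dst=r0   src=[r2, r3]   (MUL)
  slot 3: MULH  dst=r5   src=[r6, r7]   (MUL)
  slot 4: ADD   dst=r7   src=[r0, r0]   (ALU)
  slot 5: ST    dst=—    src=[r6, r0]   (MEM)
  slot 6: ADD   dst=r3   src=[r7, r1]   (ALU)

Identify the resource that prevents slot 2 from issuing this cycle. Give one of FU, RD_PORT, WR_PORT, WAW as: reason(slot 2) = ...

reason(slot 2) = FU

slot 0 (MEM): ISSUE — free A1,Mu1,Ld0,B1 rp6 wp1
slot 1 (MUL): ISSUE — free A1,Mu0,Ld0,B1 rp4 wp0
slot 2 (MUL): stall FU — free A1,Mu0,Ld0,B1 rp4 wp0
slot 3 (MUL): stall FU — free A1,Mu0,Ld0,B1 rp4 wp0
slot 4 (ALU): stall WR_PORT — free A1,Mu0,Ld0,B1 rp4 wp0
slot 5 (MEM): stall FU — free A1,Mu0,Ld0,B1 rp4 wp0
slot 6 (ALU): stall WR_PORT — free A1,Mu0,Ld0,B1 rp4 wp0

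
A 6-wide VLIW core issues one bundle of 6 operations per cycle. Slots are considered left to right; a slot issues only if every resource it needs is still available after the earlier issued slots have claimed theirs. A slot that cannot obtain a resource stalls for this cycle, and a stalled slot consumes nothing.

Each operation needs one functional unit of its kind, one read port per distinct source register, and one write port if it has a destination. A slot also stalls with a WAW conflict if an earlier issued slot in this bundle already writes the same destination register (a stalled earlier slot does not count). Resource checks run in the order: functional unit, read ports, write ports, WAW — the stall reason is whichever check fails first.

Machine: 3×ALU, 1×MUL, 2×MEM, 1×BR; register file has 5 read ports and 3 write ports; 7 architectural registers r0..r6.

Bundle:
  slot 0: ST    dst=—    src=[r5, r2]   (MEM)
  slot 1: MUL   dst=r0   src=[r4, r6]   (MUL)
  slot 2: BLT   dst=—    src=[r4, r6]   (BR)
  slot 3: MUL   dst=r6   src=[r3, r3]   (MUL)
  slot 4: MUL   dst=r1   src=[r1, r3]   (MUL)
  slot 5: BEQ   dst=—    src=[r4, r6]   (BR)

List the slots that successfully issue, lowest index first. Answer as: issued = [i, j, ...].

issued = [0, 1]

(0) want 1×MEM +2rd +0wr — yes → AL3|MU1|ME1|BR1|rd3|wr3
(1) want 1×MUL +2rd +1wr — yes → AL3|MU0|ME1|BR1|rd1|wr2
(2) want 1×BR +2rd +0wr — RD_PORT → AL3|MU0|ME1|BR1|rd1|wr2
(3) want 1×MUL +1rd +1wr — FU → AL3|MU0|ME1|BR1|rd1|wr2
(4) want 1×MUL +2rd +1wr — FU → AL3|MU0|ME1|BR1|rd1|wr2
(5) want 1×BR +2rd +0wr — RD_PORT → AL3|MU0|ME1|BR1|rd1|wr2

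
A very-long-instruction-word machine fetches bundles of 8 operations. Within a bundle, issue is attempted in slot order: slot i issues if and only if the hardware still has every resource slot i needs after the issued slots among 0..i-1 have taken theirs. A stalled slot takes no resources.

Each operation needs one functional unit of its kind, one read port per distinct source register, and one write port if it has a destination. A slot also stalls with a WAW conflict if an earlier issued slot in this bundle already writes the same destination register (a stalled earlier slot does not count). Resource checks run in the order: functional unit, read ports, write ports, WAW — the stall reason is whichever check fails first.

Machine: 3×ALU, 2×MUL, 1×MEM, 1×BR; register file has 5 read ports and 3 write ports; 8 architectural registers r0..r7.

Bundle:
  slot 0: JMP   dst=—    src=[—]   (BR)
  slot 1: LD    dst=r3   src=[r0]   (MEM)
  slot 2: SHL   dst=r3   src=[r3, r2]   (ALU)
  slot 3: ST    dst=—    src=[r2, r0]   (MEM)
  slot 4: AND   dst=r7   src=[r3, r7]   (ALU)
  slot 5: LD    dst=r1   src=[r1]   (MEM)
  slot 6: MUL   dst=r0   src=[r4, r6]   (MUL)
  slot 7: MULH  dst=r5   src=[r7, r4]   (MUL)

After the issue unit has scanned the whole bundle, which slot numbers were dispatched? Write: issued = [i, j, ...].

  0. BR ⇒ go  {3A/2Mu/1Ld/0B | 5r 3w}
  1. MEM→r3 ⇒ go  {3A/2Mu/0Ld/0B | 4r 2w}
  2. ALU→r3 ⇒ no(WAW)  {3A/2Mu/0Ld/0B | 4r 2w}
  3. MEM ⇒ no(FU)  {3A/2Mu/0Ld/0B | 4r 2w}
  4. ALU→r7 ⇒ go  {2A/2Mu/0Ld/0B | 2r 1w}
  5. MEM→r1 ⇒ no(FU)  {2A/2Mu/0Ld/0B | 2r 1w}
  6. MUL→r0 ⇒ go  {2A/1Mu/0Ld/0B | 0r 0w}
  7. MUL→r5 ⇒ no(RD_PORT)  {2A/1Mu/0Ld/0B | 0r 0w}

issued = [0, 1, 4, 6]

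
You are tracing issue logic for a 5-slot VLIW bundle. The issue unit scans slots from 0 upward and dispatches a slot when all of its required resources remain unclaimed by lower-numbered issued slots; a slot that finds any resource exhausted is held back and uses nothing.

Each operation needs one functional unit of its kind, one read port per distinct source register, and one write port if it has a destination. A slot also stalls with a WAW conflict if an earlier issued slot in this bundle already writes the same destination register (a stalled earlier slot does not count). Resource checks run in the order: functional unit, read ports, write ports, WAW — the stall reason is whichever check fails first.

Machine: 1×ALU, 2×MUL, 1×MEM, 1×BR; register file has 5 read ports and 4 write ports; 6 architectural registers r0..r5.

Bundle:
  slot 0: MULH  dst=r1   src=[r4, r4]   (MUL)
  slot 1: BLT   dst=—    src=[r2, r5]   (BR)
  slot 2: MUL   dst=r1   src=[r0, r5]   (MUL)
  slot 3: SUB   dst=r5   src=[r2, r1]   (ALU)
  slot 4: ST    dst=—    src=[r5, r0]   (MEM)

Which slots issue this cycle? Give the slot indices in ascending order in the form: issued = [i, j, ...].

issued = [0, 1, 3]

#0 MUL src=r4,r4 dispatched  <A:1 Mu:1 Ld:1 B:1 rd:4 wr:3>
#1 BR src=r2,r5 dispatched  <A:1 Mu:1 Ld:1 B:0 rd:2 wr:3>
#2 MUL src=r0,r5 held:WAW  <A:1 Mu:1 Ld:1 B:0 rd:2 wr:3>
#3 ALU src=r2,r1 dispatched  <A:0 Mu:1 Ld:1 B:0 rd:0 wr:2>
#4 MEM src=r5,r0 held:RD_PORT  <A:0 Mu:1 Ld:1 B:0 rd:0 wr:2>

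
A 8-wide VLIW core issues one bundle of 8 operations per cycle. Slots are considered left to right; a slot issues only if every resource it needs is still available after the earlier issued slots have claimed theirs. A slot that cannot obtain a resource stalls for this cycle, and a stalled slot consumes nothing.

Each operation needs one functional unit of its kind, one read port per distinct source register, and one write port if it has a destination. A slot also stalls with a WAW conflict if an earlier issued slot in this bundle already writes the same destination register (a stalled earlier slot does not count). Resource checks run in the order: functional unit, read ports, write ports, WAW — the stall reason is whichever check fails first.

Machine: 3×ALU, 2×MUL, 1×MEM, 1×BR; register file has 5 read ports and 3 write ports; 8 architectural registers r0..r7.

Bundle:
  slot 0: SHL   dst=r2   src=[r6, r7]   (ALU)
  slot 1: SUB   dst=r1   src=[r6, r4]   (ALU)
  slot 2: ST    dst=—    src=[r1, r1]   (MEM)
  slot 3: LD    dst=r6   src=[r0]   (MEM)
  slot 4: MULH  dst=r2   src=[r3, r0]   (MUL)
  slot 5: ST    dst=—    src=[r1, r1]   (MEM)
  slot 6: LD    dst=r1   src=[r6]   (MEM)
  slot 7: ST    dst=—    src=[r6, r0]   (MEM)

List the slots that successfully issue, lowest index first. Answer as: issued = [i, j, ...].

issued = [0, 1, 2]

[0] ALU needs rd=2 wr=1: ok; after: ALU=2 MUL=2 MEM=1 BR=1, R=3, W=2
[1] ALU needs rd=2 wr=1: ok; after: ALU=1 MUL=2 MEM=1 BR=1, R=1, W=1
[2] MEM needs rd=1 wr=0: ok; after: ALU=1 MUL=2 MEM=0 BR=1, R=0, W=1
[3] MEM needs rd=1 wr=1: FU; after: ALU=1 MUL=2 MEM=0 BR=1, R=0, W=1
[4] MUL needs rd=2 wr=1: RD_PORT; after: ALU=1 MUL=2 MEM=0 BR=1, R=0, W=1
[5] MEM needs rd=1 wr=0: FU; after: ALU=1 MUL=2 MEM=0 BR=1, R=0, W=1
[6] MEM needs rd=1 wr=1: FU; after: ALU=1 MUL=2 MEM=0 BR=1, R=0, W=1
[7] MEM needs rd=2 wr=0: FU; after: ALU=1 MUL=2 MEM=0 BR=1, R=0, W=1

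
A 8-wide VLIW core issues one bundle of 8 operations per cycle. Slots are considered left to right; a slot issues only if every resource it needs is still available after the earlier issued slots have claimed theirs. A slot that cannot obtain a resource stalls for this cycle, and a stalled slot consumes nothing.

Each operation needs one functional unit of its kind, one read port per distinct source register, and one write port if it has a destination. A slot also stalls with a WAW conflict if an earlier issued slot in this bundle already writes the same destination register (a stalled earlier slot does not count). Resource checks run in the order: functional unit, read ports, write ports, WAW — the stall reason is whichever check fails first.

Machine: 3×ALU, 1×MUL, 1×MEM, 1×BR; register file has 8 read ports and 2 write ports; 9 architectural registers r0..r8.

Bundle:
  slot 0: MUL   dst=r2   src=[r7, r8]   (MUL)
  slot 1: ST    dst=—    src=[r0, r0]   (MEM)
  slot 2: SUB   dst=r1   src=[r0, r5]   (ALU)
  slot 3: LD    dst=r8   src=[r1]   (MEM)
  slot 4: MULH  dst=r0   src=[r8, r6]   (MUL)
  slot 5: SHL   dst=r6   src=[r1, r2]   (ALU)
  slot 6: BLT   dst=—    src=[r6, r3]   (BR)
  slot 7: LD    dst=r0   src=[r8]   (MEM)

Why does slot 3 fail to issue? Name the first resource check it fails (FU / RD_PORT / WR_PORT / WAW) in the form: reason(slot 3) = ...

reason(slot 3) = FU

[0] MUL needs rd=2 wr=1: ok; after: ALU=3 MUL=0 MEM=1 BR=1, R=6, W=1
[1] MEM needs rd=1 wr=0: ok; after: ALU=3 MUL=0 MEM=0 BR=1, R=5, W=1
[2] ALU needs rd=2 wr=1: ok; after: ALU=2 MUL=0 MEM=0 BR=1, R=3, W=0
[3] MEM needs rd=1 wr=1: FU; after: ALU=2 MUL=0 MEM=0 BR=1, R=3, W=0
[4] MUL needs rd=2 wr=1: FU; after: ALU=2 MUL=0 MEM=0 BR=1, R=3, W=0
[5] ALU needs rd=2 wr=1: WR_PORT; after: ALU=2 MUL=0 MEM=0 BR=1, R=3, W=0
[6] BR needs rd=2 wr=0: ok; after: ALU=2 MUL=0 MEM=0 BR=0, R=1, W=0
[7] MEM needs rd=1 wr=1: FU; after: ALU=2 MUL=0 MEM=0 BR=0, R=1, W=0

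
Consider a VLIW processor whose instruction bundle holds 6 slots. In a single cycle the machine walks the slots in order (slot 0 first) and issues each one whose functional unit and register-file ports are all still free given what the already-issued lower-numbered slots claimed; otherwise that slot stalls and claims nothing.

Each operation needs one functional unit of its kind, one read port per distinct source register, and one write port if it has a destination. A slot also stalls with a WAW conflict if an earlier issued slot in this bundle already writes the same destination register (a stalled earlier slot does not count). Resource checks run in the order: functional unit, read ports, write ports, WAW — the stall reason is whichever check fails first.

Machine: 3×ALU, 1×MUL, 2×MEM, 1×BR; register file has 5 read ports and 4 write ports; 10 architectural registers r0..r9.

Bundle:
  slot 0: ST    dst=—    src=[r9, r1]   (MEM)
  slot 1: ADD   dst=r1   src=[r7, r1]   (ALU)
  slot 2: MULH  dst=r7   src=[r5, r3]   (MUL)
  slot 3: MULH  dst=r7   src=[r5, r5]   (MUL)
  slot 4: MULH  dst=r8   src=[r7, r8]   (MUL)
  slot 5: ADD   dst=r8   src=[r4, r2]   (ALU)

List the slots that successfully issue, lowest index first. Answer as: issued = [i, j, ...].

(0) want 1×MEM +2rd +0wr — yes → AL3|MU1|ME1|BR1|rd3|wr4
(1) want 1×ALU +2rd +1wr — yes → AL2|MU1|ME1|BR1|rd1|wr3
(2) want 1×MUL +2rd +1wr — RD_PORT → AL2|MU1|ME1|BR1|rd1|wr3
(3) want 1×MUL +1rd +1wr — yes → AL2|MU0|ME1|BR1|rd0|wr2
(4) want 1×MUL +2rd +1wr — FU → AL2|MU0|ME1|BR1|rd0|wr2
(5) want 1×ALU +2rd +1wr — RD_PORT → AL2|MU0|ME1|BR1|rd0|wr2

issued = [0, 1, 3]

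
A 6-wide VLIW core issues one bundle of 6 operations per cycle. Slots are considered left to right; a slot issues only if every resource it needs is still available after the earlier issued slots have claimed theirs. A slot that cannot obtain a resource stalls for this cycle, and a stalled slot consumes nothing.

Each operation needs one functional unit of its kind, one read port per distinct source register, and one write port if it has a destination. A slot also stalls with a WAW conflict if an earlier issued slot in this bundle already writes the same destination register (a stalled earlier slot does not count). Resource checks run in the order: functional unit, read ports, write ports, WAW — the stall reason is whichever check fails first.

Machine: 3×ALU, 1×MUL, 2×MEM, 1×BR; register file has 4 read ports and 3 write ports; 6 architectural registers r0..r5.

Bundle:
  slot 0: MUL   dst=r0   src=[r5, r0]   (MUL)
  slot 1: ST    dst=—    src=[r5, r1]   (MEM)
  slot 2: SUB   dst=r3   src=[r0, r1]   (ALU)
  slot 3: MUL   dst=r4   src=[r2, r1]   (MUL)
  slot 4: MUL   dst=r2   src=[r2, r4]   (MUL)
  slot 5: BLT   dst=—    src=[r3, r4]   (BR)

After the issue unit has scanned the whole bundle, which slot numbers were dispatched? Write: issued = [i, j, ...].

slot 0 (MUL): ISSUE — free A3,Mu0,Ld2,B1 rp2 wp2
slot 1 (MEM): ISSUE — free A3,Mu0,Ld1,B1 rp0 wp2
slot 2 (ALU): stall RD_PORT — free A3,Mu0,Ld1,B1 rp0 wp2
slot 3 (MUL): stall FU — free A3,Mu0,Ld1,B1 rp0 wp2
slot 4 (MUL): stall FU — free A3,Mu0,Ld1,B1 rp0 wp2
slot 5 (BR): stall RD_PORT — free A3,Mu0,Ld1,B1 rp0 wp2

issued = [0, 1]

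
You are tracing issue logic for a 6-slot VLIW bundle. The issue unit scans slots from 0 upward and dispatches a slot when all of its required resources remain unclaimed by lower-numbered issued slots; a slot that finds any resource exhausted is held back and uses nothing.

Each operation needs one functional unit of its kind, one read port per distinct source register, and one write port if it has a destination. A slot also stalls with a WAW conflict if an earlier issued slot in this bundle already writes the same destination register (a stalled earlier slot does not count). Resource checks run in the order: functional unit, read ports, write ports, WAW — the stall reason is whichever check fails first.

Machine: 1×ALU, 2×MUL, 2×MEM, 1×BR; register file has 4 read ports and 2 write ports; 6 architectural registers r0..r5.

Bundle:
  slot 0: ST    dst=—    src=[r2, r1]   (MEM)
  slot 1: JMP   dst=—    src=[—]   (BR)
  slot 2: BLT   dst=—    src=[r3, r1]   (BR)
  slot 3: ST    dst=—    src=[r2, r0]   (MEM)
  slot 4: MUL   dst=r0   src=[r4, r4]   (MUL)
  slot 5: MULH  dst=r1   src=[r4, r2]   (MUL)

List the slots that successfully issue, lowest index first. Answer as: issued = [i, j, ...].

issued = [0, 1, 3]

[0] MEM needs rd=2 wr=0: ok; after: ALU=1 MUL=2 MEM=1 BR=1, R=2, W=2
[1] BR needs rd=0 wr=0: ok; after: ALU=1 MUL=2 MEM=1 BR=0, R=2, W=2
[2] BR needs rd=2 wr=0: FU; after: ALU=1 MUL=2 MEM=1 BR=0, R=2, W=2
[3] MEM needs rd=2 wr=0: ok; after: ALU=1 MUL=2 MEM=0 BR=0, R=0, W=2
[4] MUL needs rd=1 wr=1: RD_PORT; after: ALU=1 MUL=2 MEM=0 BR=0, R=0, W=2
[5] MUL needs rd=2 wr=1: RD_PORT; after: ALU=1 MUL=2 MEM=0 BR=0, R=0, W=2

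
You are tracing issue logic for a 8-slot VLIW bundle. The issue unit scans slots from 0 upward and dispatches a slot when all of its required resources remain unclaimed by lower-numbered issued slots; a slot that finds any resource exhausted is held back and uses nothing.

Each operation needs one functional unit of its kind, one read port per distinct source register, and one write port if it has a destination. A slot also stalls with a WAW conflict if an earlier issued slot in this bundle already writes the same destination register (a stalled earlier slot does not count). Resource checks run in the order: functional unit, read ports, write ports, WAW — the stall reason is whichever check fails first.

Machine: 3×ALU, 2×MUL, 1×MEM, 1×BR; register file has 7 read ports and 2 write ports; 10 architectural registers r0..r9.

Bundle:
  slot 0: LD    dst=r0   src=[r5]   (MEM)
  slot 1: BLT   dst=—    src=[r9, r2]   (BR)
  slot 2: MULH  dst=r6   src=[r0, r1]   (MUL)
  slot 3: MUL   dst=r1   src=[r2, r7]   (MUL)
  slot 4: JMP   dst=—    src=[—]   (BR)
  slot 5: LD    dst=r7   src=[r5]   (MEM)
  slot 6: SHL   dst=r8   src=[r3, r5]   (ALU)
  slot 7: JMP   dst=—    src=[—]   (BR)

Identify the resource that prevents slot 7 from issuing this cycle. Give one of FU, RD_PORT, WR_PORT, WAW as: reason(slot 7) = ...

#0 MEM src=r5 dispatched  <A:3 Mu:2 Ld:0 B:1 rd:6 wr:1>
#1 BR src=r9,r2 dispatched  <A:3 Mu:2 Ld:0 B:0 rd:4 wr:1>
#2 MUL src=r0,r1 dispatched  <A:3 Mu:1 Ld:0 B:0 rd:2 wr:0>
#3 MUL src=r2,r7 held:WR_PORT  <A:3 Mu:1 Ld:0 B:0 rd:2 wr:0>
#4 BR src=- held:FU  <A:3 Mu:1 Ld:0 B:0 rd:2 wr:0>
#5 MEM src=r5 held:FU  <A:3 Mu:1 Ld:0 B:0 rd:2 wr:0>
#6 ALU src=r3,r5 held:WR_PORT  <A:3 Mu:1 Ld:0 B:0 rd:2 wr:0>
#7 BR src=- held:FU  <A:3 Mu:1 Ld:0 B:0 rd:2 wr:0>

reason(slot 7) = FU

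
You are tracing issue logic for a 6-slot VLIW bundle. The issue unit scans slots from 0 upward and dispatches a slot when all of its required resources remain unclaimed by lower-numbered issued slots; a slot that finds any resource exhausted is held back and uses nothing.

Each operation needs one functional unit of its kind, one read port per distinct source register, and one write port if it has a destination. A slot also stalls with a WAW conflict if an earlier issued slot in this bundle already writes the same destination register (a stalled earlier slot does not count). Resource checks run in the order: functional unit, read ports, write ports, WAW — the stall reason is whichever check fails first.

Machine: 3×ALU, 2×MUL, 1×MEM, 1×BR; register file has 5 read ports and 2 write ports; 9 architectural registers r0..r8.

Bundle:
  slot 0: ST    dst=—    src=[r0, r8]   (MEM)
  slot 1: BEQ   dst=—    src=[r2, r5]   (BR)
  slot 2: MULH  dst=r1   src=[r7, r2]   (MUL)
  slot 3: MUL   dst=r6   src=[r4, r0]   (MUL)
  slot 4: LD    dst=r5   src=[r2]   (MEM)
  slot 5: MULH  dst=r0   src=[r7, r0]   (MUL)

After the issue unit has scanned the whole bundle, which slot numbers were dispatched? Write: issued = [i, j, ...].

issued = [0, 1]

#0 MEM src=r0,r8 dispatched  <A:3 Mu:2 Ld:0 B:1 rd:3 wr:2>
#1 BR src=r2,r5 dispatched  <A:3 Mu:2 Ld:0 B:0 rd:1 wr:2>
#2 MUL src=r7,r2 held:RD_PORT  <A:3 Mu:2 Ld:0 B:0 rd:1 wr:2>
#3 MUL src=r4,r0 held:RD_PORT  <A:3 Mu:2 Ld:0 B:0 rd:1 wr:2>
#4 MEM src=r2 held:FU  <A:3 Mu:2 Ld:0 B:0 rd:1 wr:2>
#5 MUL src=r7,r0 held:RD_PORT  <A:3 Mu:2 Ld:0 B:0 rd:1 wr:2>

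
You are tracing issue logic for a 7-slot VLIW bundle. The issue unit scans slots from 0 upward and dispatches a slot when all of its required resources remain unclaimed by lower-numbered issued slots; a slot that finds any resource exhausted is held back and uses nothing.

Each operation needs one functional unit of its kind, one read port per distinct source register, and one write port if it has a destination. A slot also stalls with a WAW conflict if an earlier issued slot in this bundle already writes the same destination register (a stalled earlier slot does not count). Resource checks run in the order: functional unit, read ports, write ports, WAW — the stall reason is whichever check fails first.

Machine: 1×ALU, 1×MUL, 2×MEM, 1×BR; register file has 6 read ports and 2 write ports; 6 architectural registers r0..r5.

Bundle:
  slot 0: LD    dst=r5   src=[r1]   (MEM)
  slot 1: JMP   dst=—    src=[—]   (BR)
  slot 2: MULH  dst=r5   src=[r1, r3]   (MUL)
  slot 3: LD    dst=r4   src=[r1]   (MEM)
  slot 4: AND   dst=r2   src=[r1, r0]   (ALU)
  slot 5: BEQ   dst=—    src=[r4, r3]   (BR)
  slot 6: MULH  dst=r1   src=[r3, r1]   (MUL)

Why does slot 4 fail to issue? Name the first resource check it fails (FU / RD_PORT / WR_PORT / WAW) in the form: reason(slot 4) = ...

reason(slot 4) = WR_PORT

slot 0 (MEM): ISSUE — free A1,Mu1,Ld1,B1 rp5 wp1
slot 1 (BR): ISSUE — free A1,Mu1,Ld1,B0 rp5 wp1
slot 2 (MUL): stall WAW — free A1,Mu1,Ld1,B0 rp5 wp1
slot 3 (MEM): ISSUE — free A1,Mu1,Ld0,B0 rp4 wp0
slot 4 (ALU): stall WR_PORT — free A1,Mu1,Ld0,B0 rp4 wp0
slot 5 (BR): stall FU — free A1,Mu1,Ld0,B0 rp4 wp0
slot 6 (MUL): stall WR_PORT — free A1,Mu1,Ld0,B0 rp4 wp0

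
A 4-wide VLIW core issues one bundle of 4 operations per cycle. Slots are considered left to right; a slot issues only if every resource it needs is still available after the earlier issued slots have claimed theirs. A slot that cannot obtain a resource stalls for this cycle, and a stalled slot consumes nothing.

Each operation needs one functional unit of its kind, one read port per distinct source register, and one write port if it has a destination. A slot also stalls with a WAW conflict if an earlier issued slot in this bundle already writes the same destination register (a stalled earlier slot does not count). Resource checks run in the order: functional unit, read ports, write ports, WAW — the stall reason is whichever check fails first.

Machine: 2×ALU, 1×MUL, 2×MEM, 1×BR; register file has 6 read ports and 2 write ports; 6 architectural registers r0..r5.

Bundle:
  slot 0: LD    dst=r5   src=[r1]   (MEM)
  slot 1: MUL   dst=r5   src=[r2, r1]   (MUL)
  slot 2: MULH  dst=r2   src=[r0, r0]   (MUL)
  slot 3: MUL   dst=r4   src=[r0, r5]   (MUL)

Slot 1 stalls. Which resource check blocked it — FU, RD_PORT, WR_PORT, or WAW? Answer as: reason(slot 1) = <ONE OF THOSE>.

(0) want 1×MEM +1rd +1wr — yes → AL2|MU1|ME1|BR1|rd5|wr1
(1) want 1×MUL +2rd +1wr — WAW → AL2|MU1|ME1|BR1|rd5|wr1
(2) want 1×MUL +1rd +1wr — yes → AL2|MU0|ME1|BR1|rd4|wr0
(3) want 1×MUL +2rd +1wr — FU → AL2|MU0|ME1|BR1|rd4|wr0

reason(slot 1) = WAW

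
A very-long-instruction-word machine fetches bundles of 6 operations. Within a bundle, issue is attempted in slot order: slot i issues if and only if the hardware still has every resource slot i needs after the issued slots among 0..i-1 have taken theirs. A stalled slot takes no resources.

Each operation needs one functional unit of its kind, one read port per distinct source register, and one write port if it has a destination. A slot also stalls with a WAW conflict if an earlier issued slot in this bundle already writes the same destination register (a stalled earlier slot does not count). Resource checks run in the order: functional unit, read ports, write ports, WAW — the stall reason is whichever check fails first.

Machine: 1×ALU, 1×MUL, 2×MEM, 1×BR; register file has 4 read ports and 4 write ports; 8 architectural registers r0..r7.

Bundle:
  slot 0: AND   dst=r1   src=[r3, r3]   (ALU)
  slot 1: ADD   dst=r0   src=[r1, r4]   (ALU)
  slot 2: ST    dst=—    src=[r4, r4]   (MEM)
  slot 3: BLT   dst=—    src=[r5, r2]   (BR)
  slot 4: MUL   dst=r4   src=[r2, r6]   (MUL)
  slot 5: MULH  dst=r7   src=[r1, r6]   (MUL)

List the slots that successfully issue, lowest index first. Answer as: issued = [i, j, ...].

issued = [0, 2, 3]

  0. ALU→r1 ⇒ go  {0A/1Mu/2Ld/1B | 3r 3w}
  1. ALU→r0 ⇒ no(FU)  {0A/1Mu/2Ld/1B | 3r 3w}
  2. MEM ⇒ go  {0A/1Mu/1Ld/1B | 2r 3w}
  3. BR ⇒ go  {0A/1Mu/1Ld/0B | 0r 3w}
  4. MUL→r4 ⇒ no(RD_PORT)  {0A/1Mu/1Ld/0B | 0r 3w}
  5. MUL→r7 ⇒ no(RD_PORT)  {0A/1Mu/1Ld/0B | 0r 3w}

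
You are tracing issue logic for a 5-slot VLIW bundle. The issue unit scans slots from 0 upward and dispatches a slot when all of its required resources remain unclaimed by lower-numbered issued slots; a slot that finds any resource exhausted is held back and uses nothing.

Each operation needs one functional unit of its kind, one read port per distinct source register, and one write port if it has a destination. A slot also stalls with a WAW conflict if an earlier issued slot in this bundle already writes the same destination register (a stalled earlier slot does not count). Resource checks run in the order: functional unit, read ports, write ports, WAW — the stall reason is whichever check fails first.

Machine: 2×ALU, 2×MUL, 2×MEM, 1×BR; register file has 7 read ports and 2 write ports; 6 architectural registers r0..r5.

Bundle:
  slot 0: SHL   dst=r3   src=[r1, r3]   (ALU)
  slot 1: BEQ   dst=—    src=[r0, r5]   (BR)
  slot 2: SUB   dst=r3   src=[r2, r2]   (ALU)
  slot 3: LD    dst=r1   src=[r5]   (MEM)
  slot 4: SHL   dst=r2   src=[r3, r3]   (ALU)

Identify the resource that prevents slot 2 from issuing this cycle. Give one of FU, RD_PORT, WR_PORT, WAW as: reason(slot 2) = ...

reason(slot 2) = WAW

slot 0 (ALU): ISSUE — free A1,Mu2,Ld2,B1 rp5 wp1
slot 1 (BR): ISSUE — free A1,Mu2,Ld2,B0 rp3 wp1
slot 2 (ALU): stall WAW — free A1,Mu2,Ld2,B0 rp3 wp1
slot 3 (MEM): ISSUE — free A1,Mu2,Ld1,B0 rp2 wp0
slot 4 (ALU): stall WR_PORT — free A1,Mu2,Ld1,B0 rp2 wp0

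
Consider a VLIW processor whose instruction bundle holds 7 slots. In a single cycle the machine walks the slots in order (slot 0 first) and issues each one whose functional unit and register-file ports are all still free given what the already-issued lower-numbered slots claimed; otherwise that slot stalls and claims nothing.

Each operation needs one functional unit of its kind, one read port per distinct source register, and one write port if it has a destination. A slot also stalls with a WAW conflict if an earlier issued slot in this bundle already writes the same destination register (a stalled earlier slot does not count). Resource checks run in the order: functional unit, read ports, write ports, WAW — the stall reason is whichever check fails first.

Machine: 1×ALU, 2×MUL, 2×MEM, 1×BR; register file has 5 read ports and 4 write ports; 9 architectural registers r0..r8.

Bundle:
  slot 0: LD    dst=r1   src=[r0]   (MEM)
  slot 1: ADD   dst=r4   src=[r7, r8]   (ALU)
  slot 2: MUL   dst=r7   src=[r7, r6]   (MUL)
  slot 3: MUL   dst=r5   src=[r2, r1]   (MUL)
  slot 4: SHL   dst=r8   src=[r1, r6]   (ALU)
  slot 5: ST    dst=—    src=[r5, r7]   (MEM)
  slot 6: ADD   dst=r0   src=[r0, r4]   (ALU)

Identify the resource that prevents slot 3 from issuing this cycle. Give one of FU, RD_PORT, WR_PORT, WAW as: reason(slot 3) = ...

(0) want 1×MEM +1rd +1wr — yes → AL1|MU2|ME1|BR1|rd4|wr3
(1) want 1×ALU +2rd +1wr — yes → AL0|MU2|ME1|BR1|rd2|wr2
(2) want 1×MUL +2rd +1wr — yes → AL0|MU1|ME1|BR1|rd0|wr1
(3) want 1×MUL +2rd +1wr — RD_PORT → AL0|MU1|ME1|BR1|rd0|wr1
(4) want 1×ALU +2rd +1wr — FU → AL0|MU1|ME1|BR1|rd0|wr1
(5) want 1×MEM +2rd +0wr — RD_PORT → AL0|MU1|ME1|BR1|rd0|wr1
(6) want 1×ALU +2rd +1wr — FU → AL0|MU1|ME1|BR1|rd0|wr1

reason(slot 3) = RD_PORT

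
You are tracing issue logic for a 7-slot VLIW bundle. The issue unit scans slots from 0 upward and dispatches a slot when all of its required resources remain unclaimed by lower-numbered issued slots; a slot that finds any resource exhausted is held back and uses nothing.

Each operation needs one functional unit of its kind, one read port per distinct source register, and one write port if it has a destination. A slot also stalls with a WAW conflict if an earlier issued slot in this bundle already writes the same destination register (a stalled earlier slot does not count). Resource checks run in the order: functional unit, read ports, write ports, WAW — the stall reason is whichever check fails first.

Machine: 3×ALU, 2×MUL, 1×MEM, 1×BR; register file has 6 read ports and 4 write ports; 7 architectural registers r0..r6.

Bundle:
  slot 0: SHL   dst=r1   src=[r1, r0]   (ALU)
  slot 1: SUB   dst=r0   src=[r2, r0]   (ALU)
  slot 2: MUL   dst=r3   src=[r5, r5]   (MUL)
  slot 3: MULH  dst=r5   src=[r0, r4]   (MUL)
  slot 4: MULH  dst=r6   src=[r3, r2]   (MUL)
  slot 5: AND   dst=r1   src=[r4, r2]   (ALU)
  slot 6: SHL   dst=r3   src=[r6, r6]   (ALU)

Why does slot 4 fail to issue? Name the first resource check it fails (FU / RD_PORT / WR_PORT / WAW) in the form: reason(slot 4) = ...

reason(slot 4) = RD_PORT

slot 0 (ALU): ISSUE — free A2,Mu2,Ld1,B1 rp4 wp3
slot 1 (ALU): ISSUE — free A1,Mu2,Ld1,B1 rp2 wp2
slot 2 (MUL): ISSUE — free A1,Mu1,Ld1,B1 rp1 wp1
slot 3 (MUL): stall RD_PORT — free A1,Mu1,Ld1,B1 rp1 wp1
slot 4 (MUL): stall RD_PORT — free A1,Mu1,Ld1,B1 rp1 wp1
slot 5 (ALU): stall RD_PORT — free A1,Mu1,Ld1,B1 rp1 wp1
slot 6 (ALU): stall WAW — free A1,Mu1,Ld1,B1 rp1 wp1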